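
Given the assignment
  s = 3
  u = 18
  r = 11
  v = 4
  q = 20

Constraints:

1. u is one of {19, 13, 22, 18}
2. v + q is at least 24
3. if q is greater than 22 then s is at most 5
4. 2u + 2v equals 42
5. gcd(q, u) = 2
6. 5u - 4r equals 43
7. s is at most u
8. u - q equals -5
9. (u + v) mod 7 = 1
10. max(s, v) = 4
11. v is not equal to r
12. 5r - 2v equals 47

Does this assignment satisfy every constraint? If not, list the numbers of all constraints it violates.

Violated: 4, 6, and 8.

1. u = 18 is in {19, 13, 22, 18} — holds.
2. v + q = 4 + 20 = 24; 24 ≥ 24 — holds.
3. q = 20, not > 22; antecedent false, conditional vacuously true — holds.
4. 2u + 2v = 2(18) + 2(4) = 44, not 42 — fails.
5. gcd(20, 18) = 2 — holds.
6. 5u - 4r = 5(18) - 4(11) = 46, not 43 — fails.
7. s = 3, u = 18; 3 ≤ 18 — holds.
8. u - q = 18 - 20 = -2, not -5 — fails.
9. u + v = 22; 22 mod 7 = 1 — holds.
10. max(3, 4) = 4 — holds.
11. v = 4, r = 11; distinct — holds.
12. 5r - 2v = 5(11) - 2(4) = 47 — holds.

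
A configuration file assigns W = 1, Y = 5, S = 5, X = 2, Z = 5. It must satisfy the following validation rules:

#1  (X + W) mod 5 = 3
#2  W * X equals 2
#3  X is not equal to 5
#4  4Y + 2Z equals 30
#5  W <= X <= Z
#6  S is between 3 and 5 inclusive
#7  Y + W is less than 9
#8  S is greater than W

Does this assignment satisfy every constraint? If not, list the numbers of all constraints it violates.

Yes — all constraints hold.

#1 X + W = 3; 3 mod 5 = 3 — holds.
#2 W * X = 1 * 2 = 2 — holds.
#3 X = 2, and 2 ≠ 5 — holds.
#4 4Y + 2Z = 4(5) + 2(5) = 30 — holds.
#5 values 1 <= 2 <= 5 — holds.
#6 S = 5 lies in [3, 5] — holds.
#7 Y + W = 5 + 1 = 6; 6 < 9 — holds.
#8 S = 5, W = 1; 5 > 1 — holds.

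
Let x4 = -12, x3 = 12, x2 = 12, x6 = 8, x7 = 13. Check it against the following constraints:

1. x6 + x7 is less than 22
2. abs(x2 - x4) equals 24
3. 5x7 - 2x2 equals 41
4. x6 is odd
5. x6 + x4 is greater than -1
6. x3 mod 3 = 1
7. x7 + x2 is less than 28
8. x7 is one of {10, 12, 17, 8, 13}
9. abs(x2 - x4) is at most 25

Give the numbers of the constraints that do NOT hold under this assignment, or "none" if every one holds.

The assignment fails constraints 4, 5, and 6.

1. x6 + x7 = 8 + 13 = 21; 21 < 22 — satisfied.
2. abs(12 - (-12)) = 24 — satisfied.
3. 5x7 - 2x2 = 5(13) - 2(12) = 41 — satisfied.
4. x6 = 8 is even — violated.
5. x6 + x4 = 8 + (-12) = -4; -4 ≤ -1, bound -1 not met — violated.
6. 12 mod 3 = 0, not 1 — violated.
7. x7 + x2 = 13 + 12 = 25; 25 < 28 — satisfied.
8. x7 = 13 is in {10, 12, 17, 8, 13} — satisfied.
9. abs(12 - (-12)) = 24; 24 ≤ 25 — satisfied.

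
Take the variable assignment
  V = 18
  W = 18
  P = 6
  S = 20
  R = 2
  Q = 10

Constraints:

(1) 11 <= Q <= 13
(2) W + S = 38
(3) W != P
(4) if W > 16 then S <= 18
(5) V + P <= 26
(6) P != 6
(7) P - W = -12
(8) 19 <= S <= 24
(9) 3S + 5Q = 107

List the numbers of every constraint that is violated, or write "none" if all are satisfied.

(1) Q = 10 is outside [11, 13]  ✗
(2) W + S = 18 + 20 = 38  ✓
(3) W = 18, P = 6; distinct  ✓
(4) W = 18 > 16, so we need S ≤ 18; but S = 20 > 18  ✗
(5) V + P = 18 + 6 = 24; 24 ≤ 26  ✓
(6) P = 6, but 6 is required to differ  ✗
(7) P - W = 6 - 18 = -12  ✓
(8) S = 20 lies in [19, 24]  ✓
(9) 3S + 5Q = 3(20) + 5(10) = 110, not 107  ✗

Violated: 1, 4, 6, and 9.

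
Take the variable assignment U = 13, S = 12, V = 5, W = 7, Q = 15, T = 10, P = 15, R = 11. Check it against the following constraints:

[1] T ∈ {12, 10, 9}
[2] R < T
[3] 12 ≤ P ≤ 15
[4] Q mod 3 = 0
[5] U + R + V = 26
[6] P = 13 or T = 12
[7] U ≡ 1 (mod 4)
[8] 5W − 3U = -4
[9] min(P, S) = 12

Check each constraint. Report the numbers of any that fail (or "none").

[1] T = 10 is in {12, 10, 9} — OK.
[2] R = 11, T = 10; 11 ≥ 10 (want <) — violated.
[3] P = 15 lies in [12, 15] — OK.
[4] 15 mod 3 = 0 — OK.
[5] U + R + V = 13 + 11 + 5 = 29, not 26 — violated.
[6] P = 15 ≠ 13 and T = 10 ≠ 12; both disjuncts false — violated.
[7] 13 mod 4 = 1 — OK.
[8] 5W − 3U = 5(7) − 3(13) = -4 — OK.
[9] min(15, 12) = 12 — OK.

Violated: 2, 5, and 6.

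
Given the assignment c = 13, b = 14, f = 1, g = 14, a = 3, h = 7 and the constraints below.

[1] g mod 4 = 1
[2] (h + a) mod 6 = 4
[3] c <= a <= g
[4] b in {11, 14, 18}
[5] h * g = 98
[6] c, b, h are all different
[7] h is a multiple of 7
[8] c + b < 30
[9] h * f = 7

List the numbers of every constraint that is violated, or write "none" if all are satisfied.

[1] 14 mod 4 = 2, not 1  ✗
[2] h + a = 10; 10 mod 6 = 4  ✓
[3] values 13, 3, 14; c = 13 is not <= a = 3  ✗
[4] b = 14 is in {11, 14, 18}  ✓
[5] h * g = 7 * 14 = 98  ✓
[6] values 13, 14, 7 are pairwise distinct  ✓
[7] 7 / 7 = 1, so 7 divides 7  ✓
[8] c + b = 13 + 14 = 27; 27 < 30  ✓
[9] h * f = 7 * 1 = 7  ✓

The assignment fails constraints 1 and 3.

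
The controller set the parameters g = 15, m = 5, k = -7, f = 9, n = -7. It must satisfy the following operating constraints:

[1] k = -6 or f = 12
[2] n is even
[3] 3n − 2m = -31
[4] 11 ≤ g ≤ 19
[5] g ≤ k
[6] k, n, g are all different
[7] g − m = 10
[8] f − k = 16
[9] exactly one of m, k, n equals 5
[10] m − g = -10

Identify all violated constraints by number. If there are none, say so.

No — constraints 1, 2, 5, and 6 are not satisfied.

[1] k = -7 ≠ -6 and f = 9 ≠ 12; both disjuncts false  fails
[2] n = -7 is odd  fails
[3] 3n − 2m = 3(-7) − 2(5) = -31  holds
[4] g = 15 lies in [11, 19]  holds
[5] g = 15, k = -7; 15 > -7 (want ≤)  fails
[6] k = n = -7, not all different  fails
[7] g − m = 15 − 5 = 10  holds
[8] f − k = 9 − (-7) = 16  holds
[9] m=5, k=-7, n=-7; 1 of them equals 5  holds
[10] m − g = 5 − 15 = -10  holds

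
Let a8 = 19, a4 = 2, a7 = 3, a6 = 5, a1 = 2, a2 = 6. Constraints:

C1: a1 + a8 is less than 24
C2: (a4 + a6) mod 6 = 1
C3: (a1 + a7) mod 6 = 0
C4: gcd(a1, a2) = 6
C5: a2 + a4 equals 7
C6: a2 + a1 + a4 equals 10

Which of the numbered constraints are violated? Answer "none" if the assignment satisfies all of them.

Constraints 3, 4, 5 are violated.

C1: a1 + a8 = 2 + 19 = 21; 21 < 24 — holds.
C2: a4 + a6 = 7; 7 mod 6 = 1 — holds.
C3: a1 + a7 = 5; 5 mod 6 = 5, not 0 — does not hold.
C4: gcd(2, 6) = 2, not 6 — does not hold.
C5: a2 + a4 = 6 + 2 = 8, not 7 — does not hold.
C6: a2 + a1 + a4 = 6 + 2 + 2 = 10 — holds.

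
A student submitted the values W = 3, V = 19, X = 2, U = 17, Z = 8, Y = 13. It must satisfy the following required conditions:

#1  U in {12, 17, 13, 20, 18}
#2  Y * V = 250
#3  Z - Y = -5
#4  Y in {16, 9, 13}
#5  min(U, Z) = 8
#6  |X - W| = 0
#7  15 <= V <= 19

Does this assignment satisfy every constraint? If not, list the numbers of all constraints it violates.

#1 U = 17 is in {12, 17, 13, 20, 18}  ✔
#2 Y * V = 13 * 19 = 247, not 250  ✘
#3 Z - Y = 8 - 13 = -5  ✔
#4 Y = 13 is in {16, 9, 13}  ✔
#5 min(17, 8) = 8  ✔
#6 |2 - 3| = 1, not 0  ✘
#7 V = 19 lies in [15, 19]  ✔

Constraints 2 and 6 do not hold.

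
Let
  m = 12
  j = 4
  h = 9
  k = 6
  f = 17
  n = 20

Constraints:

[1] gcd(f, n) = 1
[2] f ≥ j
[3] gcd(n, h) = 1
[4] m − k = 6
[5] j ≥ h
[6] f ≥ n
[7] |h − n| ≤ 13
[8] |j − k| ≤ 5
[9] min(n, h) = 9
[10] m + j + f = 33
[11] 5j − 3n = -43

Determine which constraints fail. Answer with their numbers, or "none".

[1] gcd(17, 20) = 1  true
[2] f = 17, j = 4; 17 ≥ 4  true
[3] gcd(20, 9) = 1  true
[4] m − k = 12 − 6 = 6  true
[5] j = 4, h = 9; 4 < 9 (want ≥)  false
[6] f = 17, n = 20; 17 < 20 (want ≥)  false
[7] |9 − 20| = 11; 11 ≤ 13  true
[8] |4 − 6| = 2; 2 ≤ 5  true
[9] min(20, 9) = 9  true
[10] m + j + f = 12 + 4 + 17 = 33  true
[11] 5j − 3n = 5(4) − 3(20) = -40, not -43  false

Constraints 5, 6, 11 are violated.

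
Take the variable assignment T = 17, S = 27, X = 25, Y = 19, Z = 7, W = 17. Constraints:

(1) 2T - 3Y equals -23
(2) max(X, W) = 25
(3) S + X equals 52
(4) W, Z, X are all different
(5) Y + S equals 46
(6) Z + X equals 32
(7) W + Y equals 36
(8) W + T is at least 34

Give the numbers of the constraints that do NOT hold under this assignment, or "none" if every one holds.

Yes — all constraints hold.

(1) 2T - 3Y = 2(17) - 3(19) = -23  yes
(2) max(25, 17) = 25  yes
(3) S + X = 27 + 25 = 52  yes
(4) values 17, 7, 25 are pairwise distinct  yes
(5) Y + S = 19 + 27 = 46  yes
(6) Z + X = 7 + 25 = 32  yes
(7) W + Y = 17 + 19 = 36  yes
(8) W + T = 17 + 17 = 34; 34 ≥ 34  yes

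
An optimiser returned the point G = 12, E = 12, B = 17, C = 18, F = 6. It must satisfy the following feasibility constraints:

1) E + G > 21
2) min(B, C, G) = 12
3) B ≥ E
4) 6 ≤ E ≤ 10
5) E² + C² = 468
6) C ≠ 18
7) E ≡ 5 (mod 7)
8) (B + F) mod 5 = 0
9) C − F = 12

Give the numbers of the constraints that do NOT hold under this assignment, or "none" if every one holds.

1) E + G = 12 + 12 = 24; 24 > 21  ✔
2) min(17, 18, 12) = 12  ✔
3) B = 17, E = 12; 17 ≥ 12  ✔
4) E = 12 is outside [6, 10]  ✘
5) E² + C² = 12² + 18² = 144 + 324 = 468  ✔
6) C = 18, but 18 is required to differ  ✘
7) 12 mod 7 = 5  ✔
8) B + F = 23; 23 mod 5 = 3, not 0  ✘
9) C − F = 18 − 6 = 12  ✔

Violated: 4, 6, and 8.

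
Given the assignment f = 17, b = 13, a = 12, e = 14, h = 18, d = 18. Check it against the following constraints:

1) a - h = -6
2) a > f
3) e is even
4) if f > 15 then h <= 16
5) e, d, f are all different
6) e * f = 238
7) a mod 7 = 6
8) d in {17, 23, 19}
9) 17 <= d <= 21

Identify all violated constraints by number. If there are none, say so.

Violated: 2, 4, 7, 8.

1) a - h = 12 - 18 = -6 — holds.
2) a = 12, f = 17; 12 ≤ 17 (want >) — fails.
3) e = 14 is even — holds.
4) f = 17 > 15, so we need h ≤ 16; but h = 18 > 16 — fails.
5) values 14, 18, 17 are pairwise distinct — holds.
6) e * f = 14 * 17 = 238 — holds.
7) 12 mod 7 = 5, not 6 — fails.
8) d = 18 is not in {17, 23, 19} — fails.
9) d = 18 lies in [17, 21] — holds.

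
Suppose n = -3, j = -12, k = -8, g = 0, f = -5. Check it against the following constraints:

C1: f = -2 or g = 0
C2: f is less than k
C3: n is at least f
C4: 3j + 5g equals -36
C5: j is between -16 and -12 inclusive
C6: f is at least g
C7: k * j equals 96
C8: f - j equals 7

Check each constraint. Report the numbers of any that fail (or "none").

Violated: 2, 6.

C1: f = -5 ≠ -2, but g = 0 = 0 (second disjunct) — holds.
C2: f = -5, k = -8; -5 ≥ -8 (want <) — does not hold.
C3: n = -3, f = -5; -3 ≥ -5 — holds.
C4: 3j + 5g = 3(-12) + 5(0) = -36 — holds.
C5: j = -12 lies in [-16, -12] — holds.
C6: f = -5, g = 0; -5 < 0 (want ≥) — does not hold.
C7: k * j = -8 * (-12) = 96 — holds.
C8: f - j = -5 - (-12) = 7 — holds.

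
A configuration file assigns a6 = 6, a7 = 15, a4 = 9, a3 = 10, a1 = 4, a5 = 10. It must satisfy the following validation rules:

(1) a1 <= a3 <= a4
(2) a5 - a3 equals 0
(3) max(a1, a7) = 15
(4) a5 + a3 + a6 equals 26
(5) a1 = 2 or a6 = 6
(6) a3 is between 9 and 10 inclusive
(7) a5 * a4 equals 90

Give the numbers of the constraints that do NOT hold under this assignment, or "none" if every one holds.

The assignment fails constraint 1.

(1) values 4, 10, 9; a3 = 10 is not <= a4 = 9  false
(2) a5 - a3 = 10 - 10 = 0  true
(3) max(4, 15) = 15  true
(4) a5 + a3 + a6 = 10 + 10 + 6 = 26  true
(5) a1 = 4 ≠ 2, but a6 = 6 = 6 (second disjunct)  true
(6) a3 = 10 lies in [9, 10]  true
(7) a5 * a4 = 10 * 9 = 90  true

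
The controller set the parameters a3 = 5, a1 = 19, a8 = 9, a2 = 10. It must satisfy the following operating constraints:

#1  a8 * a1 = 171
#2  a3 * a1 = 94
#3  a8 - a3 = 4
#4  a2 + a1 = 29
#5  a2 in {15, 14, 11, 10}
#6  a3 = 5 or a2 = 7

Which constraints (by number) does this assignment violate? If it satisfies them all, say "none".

Constraint 2 does not hold.

#1 a8 * a1 = 9 * 19 = 171  holds
#2 a3 * a1 = 5 * 19 = 95, not 94  fails
#3 a8 - a3 = 9 - 5 = 4  holds
#4 a2 + a1 = 10 + 19 = 29  holds
#5 a2 = 10 is in {15, 14, 11, 10}  holds
#6 a3 = 5 = 5 (first disjunct)  holds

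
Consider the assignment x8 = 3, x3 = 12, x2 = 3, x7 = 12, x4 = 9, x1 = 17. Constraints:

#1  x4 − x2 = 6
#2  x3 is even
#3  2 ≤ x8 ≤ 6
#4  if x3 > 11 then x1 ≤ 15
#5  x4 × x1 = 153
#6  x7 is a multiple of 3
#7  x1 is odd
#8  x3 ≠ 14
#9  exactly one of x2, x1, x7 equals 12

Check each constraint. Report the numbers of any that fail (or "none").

No — constraint 4 is not satisfied.

#1 x4 − x2 = 9 − 3 = 6 — satisfied.
#2 x3 = 12 is even — satisfied.
#3 x8 = 3 lies in [2, 6] — satisfied.
#4 x3 = 12 > 11, so we need x1 ≤ 15; but x1 = 17 > 15 — violated.
#5 x4 × x1 = 9 × 17 = 153 — satisfied.
#6 12 / 3 = 4, so 3 divides 12 — satisfied.
#7 x1 = 17 is odd — satisfied.
#8 x3 = 12, and 12 ≠ 14 — satisfied.
#9 x2=3, x1=17, x7=12; 1 of them equals 12 — satisfied.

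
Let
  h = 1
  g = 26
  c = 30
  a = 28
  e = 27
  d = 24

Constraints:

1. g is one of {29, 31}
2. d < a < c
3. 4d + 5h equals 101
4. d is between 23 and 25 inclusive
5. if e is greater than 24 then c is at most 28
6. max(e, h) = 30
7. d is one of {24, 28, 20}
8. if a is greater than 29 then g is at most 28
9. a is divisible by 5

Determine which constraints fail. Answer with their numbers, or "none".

1. g = 26 is not in {29, 31} — violated.
2. values 24 < 28 < 30 — OK.
3. 4d + 5h = 4(24) + 5(1) = 101 — OK.
4. d = 24 lies in [23, 25] — OK.
5. e = 27 > 24, so we need c ≤ 28; but c = 30 > 28 — violated.
6. max(27, 1) = 27, not 30 — violated.
7. d = 24 is in {24, 28, 20} — OK.
8. a = 28, not > 29; antecedent false, conditional vacuously true — OK.
9. 28 = 5*5 + 3, so 5 does not divide 28 — violated.

No — constraints 1, 5, 6, 9 are not satisfied.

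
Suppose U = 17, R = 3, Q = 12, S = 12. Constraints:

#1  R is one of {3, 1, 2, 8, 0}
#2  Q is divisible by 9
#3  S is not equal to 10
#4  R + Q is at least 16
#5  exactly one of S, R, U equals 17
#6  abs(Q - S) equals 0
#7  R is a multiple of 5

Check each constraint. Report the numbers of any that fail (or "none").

#1 R = 3 is in {3, 1, 2, 8, 0}  OK
#2 12 = 9*1 + 3, so 9 does not divide 12  FAIL
#3 S = 12, and 12 ≠ 10  OK
#4 R + Q = 3 + 12 = 15; 15 < 16, bound 16 not met  FAIL
#5 S=12, R=3, U=17; 1 of them equals 17  OK
#6 abs(12 - 12) = 0  OK
#7 3 = 5*0 + 3, so 5 does not divide 3  FAIL

Constraints 2, 4, 7 do not hold.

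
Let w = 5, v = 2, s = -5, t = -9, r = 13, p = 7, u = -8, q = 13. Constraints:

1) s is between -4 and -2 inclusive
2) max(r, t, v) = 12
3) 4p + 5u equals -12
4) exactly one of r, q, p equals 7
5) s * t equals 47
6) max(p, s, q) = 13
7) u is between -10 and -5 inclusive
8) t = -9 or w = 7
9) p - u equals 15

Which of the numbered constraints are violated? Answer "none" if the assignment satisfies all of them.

1) s = -5 is outside [-4, -2] — violated.
2) max(13, -9, 2) = 13, not 12 — violated.
3) 4p + 5u = 4(7) + 5(-8) = -12 — satisfied.
4) r=13, q=13, p=7; 1 of them equals 7 — satisfied.
5) s * t = -5 * (-9) = 45, not 47 — violated.
6) max(7, -5, 13) = 13 — satisfied.
7) u = -8 lies in [-10, -5] — satisfied.
8) t = -9 = -9 (first disjunct) — satisfied.
9) p - u = 7 - (-8) = 15 — satisfied.

The assignment fails constraints 1, 2, 5.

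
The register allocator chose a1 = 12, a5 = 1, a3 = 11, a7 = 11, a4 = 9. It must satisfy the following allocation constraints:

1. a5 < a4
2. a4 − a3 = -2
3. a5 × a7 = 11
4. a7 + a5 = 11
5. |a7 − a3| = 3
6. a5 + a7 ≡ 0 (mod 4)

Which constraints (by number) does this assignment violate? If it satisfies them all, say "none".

1. a5 = 1, a4 = 9; 1 < 9  OK
2. a4 − a3 = 9 − 11 = -2  OK
3. a5 × a7 = 1 × 11 = 11  OK
4. a7 + a5 = 11 + 1 = 12, not 11  FAIL
5. |11 − 11| = 0, not 3  FAIL
6. a5 + a7 = 12; 12 mod 4 = 0  OK

No — constraints 4 and 5 are not satisfied.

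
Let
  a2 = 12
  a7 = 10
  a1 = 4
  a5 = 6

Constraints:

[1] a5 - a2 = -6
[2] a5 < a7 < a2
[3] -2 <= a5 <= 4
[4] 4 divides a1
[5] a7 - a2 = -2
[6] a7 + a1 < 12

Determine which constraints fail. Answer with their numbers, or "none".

No — constraints 3 and 6 are not satisfied.

[1] a5 - a2 = 6 - 12 = -6  OK
[2] values 6 < 10 < 12  OK
[3] a5 = 6 is outside [-2, 4]  FAIL
[4] 4 / 4 = 1, so 4 divides 4  OK
[5] a7 - a2 = 10 - 12 = -2  OK
[6] a7 + a1 = 10 + 4 = 14; 14 ≥ 12, bound 12 not met  FAIL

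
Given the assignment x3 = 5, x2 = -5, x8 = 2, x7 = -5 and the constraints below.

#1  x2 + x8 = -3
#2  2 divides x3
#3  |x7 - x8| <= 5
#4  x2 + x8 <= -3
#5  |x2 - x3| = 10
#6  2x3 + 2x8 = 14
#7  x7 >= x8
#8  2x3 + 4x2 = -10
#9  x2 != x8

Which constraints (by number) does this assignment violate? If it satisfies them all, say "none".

Constraints 2, 3, and 7 do not hold.

#1 x2 + x8 = -5 + 2 = -3  OK
#2 5 = 2*2 + 1, so 2 does not divide 5  FAIL
#3 |-5 - 2| = 7; 7 > 5, exceeds bound 5  FAIL
#4 x2 + x8 = -5 + 2 = -3; -3 ≤ -3  OK
#5 |-5 - 5| = 10  OK
#6 2x3 + 2x8 = 2(5) + 2(2) = 14  OK
#7 x7 = -5, x8 = 2; -5 < 2 (want ≥)  FAIL
#8 2x3 + 4x2 = 2(5) + 4(-5) = -10  OK
#9 x2 = -5, x8 = 2; distinct  OK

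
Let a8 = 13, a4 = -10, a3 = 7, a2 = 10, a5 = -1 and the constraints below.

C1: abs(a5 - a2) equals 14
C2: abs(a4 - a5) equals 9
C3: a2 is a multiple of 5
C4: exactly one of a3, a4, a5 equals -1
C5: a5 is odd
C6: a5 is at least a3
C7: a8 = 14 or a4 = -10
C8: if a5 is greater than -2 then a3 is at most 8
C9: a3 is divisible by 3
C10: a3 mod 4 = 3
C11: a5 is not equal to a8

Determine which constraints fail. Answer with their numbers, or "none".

Constraints 1, 6, and 9 do not hold.

C1: abs(-1 - 10) = 11, not 14  false
C2: abs(-10 - (-1)) = 9  true
C3: 10 / 5 = 2, so 5 divides 10  true
C4: a3=7, a4=-10, a5=-1; 1 of them equals -1  true
C5: a5 = -1 is odd  true
C6: a5 = -1, a3 = 7; -1 < 7 (want ≥)  false
C7: a8 = 13 ≠ 14, but a4 = -10 = -10 (second disjunct)  true
C8: a5 = -1 > -2, so we need a3 ≤ 8; a3 = 7 ≤ 8  true
C9: 7 = 3*2 + 1, so 3 does not divide 7  false
C10: 7 mod 4 = 3  true
C11: a5 = -1, a8 = 13; distinct  true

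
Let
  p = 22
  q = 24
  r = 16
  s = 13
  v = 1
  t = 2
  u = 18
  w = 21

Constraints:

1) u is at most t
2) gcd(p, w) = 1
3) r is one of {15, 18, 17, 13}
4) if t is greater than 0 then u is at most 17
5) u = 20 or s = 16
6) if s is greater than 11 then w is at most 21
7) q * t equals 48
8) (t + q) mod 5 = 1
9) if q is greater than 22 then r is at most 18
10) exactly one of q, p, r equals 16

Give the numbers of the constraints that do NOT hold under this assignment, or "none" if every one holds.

The assignment fails constraints 1, 3, 4, 5.

1) u = 18, t = 2; 18 > 2 (want ≤) — violated.
2) gcd(22, 21) = 1 — satisfied.
3) r = 16 is not in {15, 18, 17, 13} — violated.
4) t = 2 > 0, so we need u ≤ 17; but u = 18 > 17 — violated.
5) u = 18 ≠ 20 and s = 13 ≠ 16; both disjuncts false — violated.
6) s = 13 > 11, so we need w ≤ 21; w = 21 ≤ 21 — satisfied.
7) q * t = 24 * 2 = 48 — satisfied.
8) t + q = 26; 26 mod 5 = 1 — satisfied.
9) q = 24 > 22, so we need r ≤ 18; r = 16 ≤ 18 — satisfied.
10) q=24, p=22, r=16; 1 of them equals 16 — satisfied.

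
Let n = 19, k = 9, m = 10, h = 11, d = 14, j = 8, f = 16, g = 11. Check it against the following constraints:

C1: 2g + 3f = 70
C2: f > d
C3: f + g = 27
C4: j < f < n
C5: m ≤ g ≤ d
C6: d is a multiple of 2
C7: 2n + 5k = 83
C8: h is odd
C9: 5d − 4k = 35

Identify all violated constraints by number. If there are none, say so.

C1: 2g + 3f = 2(11) + 3(16) = 70 — holds.
C2: f = 16, d = 14; 16 > 14 — holds.
C3: f + g = 16 + 11 = 27 — holds.
C4: values 8 < 16 < 19 — holds.
C5: values 10 ≤ 11 ≤ 14 — holds.
C6: 14 / 2 = 7, so 2 divides 14 — holds.
C7: 2n + 5k = 2(19) + 5(9) = 83 — holds.
C8: h = 11 is odd — holds.
C9: 5d − 4k = 5(14) − 4(9) = 34, not 35 — fails.

Constraint 9 is violated.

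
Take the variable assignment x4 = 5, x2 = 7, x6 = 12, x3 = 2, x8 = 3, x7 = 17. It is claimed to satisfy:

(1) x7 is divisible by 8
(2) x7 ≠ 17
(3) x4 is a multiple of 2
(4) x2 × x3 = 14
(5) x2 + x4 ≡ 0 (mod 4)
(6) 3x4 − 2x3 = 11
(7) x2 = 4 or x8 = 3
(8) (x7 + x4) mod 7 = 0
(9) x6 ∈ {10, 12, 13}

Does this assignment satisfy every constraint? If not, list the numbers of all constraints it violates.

(1) 17 = 8×2 + 1, so 8 does not divide 17 — does not hold.
(2) x7 = 17, but 17 is required to differ — does not hold.
(3) 5 = 2×2 + 1, so 2 does not divide 5 — does not hold.
(4) x2 × x3 = 7 × 2 = 14 — holds.
(5) x2 + x4 = 12; 12 mod 4 = 0 — holds.
(6) 3x4 − 2x3 = 3(5) − 2(2) = 11 — holds.
(7) x2 = 7 ≠ 4, but x8 = 3 = 3 (second disjunct) — holds.
(8) x7 + x4 = 22; 22 mod 7 = 1, not 0 — does not hold.
(9) x6 = 12 is in {10, 12, 13} — holds.

The assignment fails constraints 1, 2, 3, and 8.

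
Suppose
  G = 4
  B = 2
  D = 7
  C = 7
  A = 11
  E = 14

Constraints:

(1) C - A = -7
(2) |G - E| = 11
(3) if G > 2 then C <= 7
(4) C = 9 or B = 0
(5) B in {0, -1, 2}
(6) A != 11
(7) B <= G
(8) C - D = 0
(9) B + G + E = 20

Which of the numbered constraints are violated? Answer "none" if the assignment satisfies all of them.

(1) C - A = 7 - 11 = -4, not -7 — violated.
(2) |4 - 14| = 10, not 11 — violated.
(3) G = 4 > 2, so we need C ≤ 7; C = 7 ≤ 7 — satisfied.
(4) C = 7 ≠ 9 and B = 2 ≠ 0; both disjuncts false — violated.
(5) B = 2 is in {0, -1, 2} — satisfied.
(6) A = 11, but 11 is required to differ — violated.
(7) B = 2, G = 4; 2 ≤ 4 — satisfied.
(8) C - D = 7 - 7 = 0 — satisfied.
(9) B + G + E = 2 + 4 + 14 = 20 — satisfied.

Constraints 1, 2, 4, 6 are violated.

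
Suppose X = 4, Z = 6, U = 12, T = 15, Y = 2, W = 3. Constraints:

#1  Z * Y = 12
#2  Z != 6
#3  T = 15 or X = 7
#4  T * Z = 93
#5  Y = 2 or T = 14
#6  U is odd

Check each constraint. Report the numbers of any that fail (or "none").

#1 Z * Y = 6 * 2 = 12  true
#2 Z = 6, but 6 is required to differ  false
#3 T = 15 = 15 (first disjunct)  true
#4 T * Z = 15 * 6 = 90, not 93  false
#5 Y = 2 = 2 (first disjunct)  true
#6 U = 12 is even  false

The assignment fails constraints 2, 4, 6.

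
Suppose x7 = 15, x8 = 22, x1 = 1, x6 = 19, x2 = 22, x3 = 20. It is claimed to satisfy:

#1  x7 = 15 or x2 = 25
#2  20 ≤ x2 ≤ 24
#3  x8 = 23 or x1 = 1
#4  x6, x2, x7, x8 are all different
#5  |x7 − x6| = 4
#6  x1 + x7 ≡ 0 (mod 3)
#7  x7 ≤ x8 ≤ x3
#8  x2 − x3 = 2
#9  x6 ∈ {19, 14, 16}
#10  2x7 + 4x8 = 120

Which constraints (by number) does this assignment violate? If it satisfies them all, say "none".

Constraints 4, 6, 7, and 10 are violated.

#1 x7 = 15 = 15 (first disjunct) — OK.
#2 x2 = 22 lies in [20, 24] — OK.
#3 x8 = 22 ≠ 23, but x1 = 1 = 1 (second disjunct) — OK.
#4 x2 = x8 = 22, not all different — violated.
#5 |15 − 19| = 4 — OK.
#6 x1 + x7 = 16; 16 mod 3 = 1, not 0 — violated.
#7 values 15, 22, 20; x8 = 22 is not ≤ x3 = 20 — violated.
#8 x2 − x3 = 22 − 20 = 2 — OK.
#9 x6 = 19 is in {19, 14, 16} — OK.
#10 2x7 + 4x8 = 2(15) + 4(22) = 118, not 120 — violated.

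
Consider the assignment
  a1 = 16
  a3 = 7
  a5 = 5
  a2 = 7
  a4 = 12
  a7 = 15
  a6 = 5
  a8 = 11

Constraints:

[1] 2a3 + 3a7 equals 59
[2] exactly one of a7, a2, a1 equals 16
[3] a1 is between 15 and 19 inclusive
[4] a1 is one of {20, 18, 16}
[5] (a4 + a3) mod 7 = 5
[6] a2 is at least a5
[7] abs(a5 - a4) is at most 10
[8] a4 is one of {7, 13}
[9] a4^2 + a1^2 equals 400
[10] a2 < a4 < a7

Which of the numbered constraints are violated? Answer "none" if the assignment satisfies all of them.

Violated: 8.

[1] 2a3 + 3a7 = 2(7) + 3(15) = 59  ✔
[2] a7=15, a2=7, a1=16; 1 of them equals 16  ✔
[3] a1 = 16 lies in [15, 19]  ✔
[4] a1 = 16 is in {20, 18, 16}  ✔
[5] a4 + a3 = 19; 19 mod 7 = 5  ✔
[6] a2 = 7, a5 = 5; 7 ≥ 5  ✔
[7] abs(5 - 12) = 7; 7 ≤ 10  ✔
[8] a4 = 12 is not in {7, 13}  ✘
[9] a4^2 + a1^2 = 12^2 + 16^2 = 144 + 256 = 400  ✔
[10] values 7 < 12 < 15  ✔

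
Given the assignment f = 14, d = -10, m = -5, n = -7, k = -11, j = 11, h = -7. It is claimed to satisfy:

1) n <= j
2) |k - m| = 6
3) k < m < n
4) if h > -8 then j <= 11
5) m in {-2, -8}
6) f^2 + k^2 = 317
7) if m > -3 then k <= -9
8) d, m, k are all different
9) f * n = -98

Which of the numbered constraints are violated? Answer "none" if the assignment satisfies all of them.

No — constraints 3 and 5 are not satisfied.

1) n = -7, j = 11; -7 ≤ 11 — satisfied.
2) |-11 - (-5)| = 6 — satisfied.
3) values -11, -5, -7; m = -5 is not < n = -7 — violated.
4) h = -7 > -8, so we need j ≤ 11; j = 11 ≤ 11 — satisfied.
5) m = -5 is not in {-2, -8} — violated.
6) f^2 + k^2 = 14^2 + (-11)^2 = 196 + 121 = 317 — satisfied.
7) m = -5, not > -3; antecedent false, conditional vacuously true — satisfied.
8) values -10, -5, -11 are pairwise distinct — satisfied.
9) f * n = 14 * (-7) = -98 — satisfied.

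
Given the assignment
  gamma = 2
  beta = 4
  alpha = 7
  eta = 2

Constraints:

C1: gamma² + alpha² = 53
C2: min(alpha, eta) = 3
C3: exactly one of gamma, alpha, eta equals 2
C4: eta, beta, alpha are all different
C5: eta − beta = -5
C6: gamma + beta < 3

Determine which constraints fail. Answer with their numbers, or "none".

Constraints 2, 3, 5, and 6 are violated.

C1: gamma² + alpha² = 2² + 7² = 4 + 49 = 53  ✓
C2: min(7, 2) = 2, not 3  ✗
C3: gamma=2, alpha=7, eta=2; 2 of them equal 2, not exactly one  ✗
C4: values 2, 4, 7 are pairwise distinct  ✓
C5: eta − beta = 2 − 4 = -2, not -5  ✗
C6: gamma + beta = 2 + 4 = 6; 6 ≥ 3, bound 3 not met  ✗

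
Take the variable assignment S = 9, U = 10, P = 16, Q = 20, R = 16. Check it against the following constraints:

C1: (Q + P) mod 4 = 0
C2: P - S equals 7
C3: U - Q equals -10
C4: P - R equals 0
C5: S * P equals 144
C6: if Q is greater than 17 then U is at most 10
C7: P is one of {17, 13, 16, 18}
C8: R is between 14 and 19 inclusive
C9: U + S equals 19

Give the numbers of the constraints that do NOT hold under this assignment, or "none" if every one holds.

C1: Q + P = 36; 36 mod 4 = 0  OK
C2: P - S = 16 - 9 = 7  OK
C3: U - Q = 10 - 20 = -10  OK
C4: P - R = 16 - 16 = 0  OK
C5: S * P = 9 * 16 = 144  OK
C6: Q = 20 > 17, so we need U ≤ 10; U = 10 ≤ 10  OK
C7: P = 16 is in {17, 13, 16, 18}  OK
C8: R = 16 lies in [14, 19]  OK
C9: U + S = 10 + 9 = 19  OK

No violations.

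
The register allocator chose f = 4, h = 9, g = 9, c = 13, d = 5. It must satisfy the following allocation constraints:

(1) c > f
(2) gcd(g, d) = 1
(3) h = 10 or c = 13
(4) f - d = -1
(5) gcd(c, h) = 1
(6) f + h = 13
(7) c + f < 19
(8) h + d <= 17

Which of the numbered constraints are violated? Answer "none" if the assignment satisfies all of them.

No violations.

(1) c = 13, f = 4; 13 > 4  yes
(2) gcd(9, 5) = 1  yes
(3) h = 9 ≠ 10, but c = 13 = 13 (second disjunct)  yes
(4) f - d = 4 - 5 = -1  yes
(5) gcd(13, 9) = 1  yes
(6) f + h = 4 + 9 = 13  yes
(7) c + f = 13 + 4 = 17; 17 < 19  yes
(8) h + d = 9 + 5 = 14; 14 ≤ 17  yes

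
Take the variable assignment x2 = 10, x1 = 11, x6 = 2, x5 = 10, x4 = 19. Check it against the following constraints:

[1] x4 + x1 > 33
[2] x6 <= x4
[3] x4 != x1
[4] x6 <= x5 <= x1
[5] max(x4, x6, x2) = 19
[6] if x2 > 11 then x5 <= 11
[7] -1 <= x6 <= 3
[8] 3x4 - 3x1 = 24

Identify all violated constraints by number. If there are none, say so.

No — constraint 1 is not satisfied.

[1] x4 + x1 = 19 + 11 = 30; 30 ≤ 33, bound 33 not met  ✘
[2] x6 = 2, x4 = 19; 2 ≤ 19  ✔
[3] x4 = 19, x1 = 11; distinct  ✔
[4] values 2 <= 10 <= 11  ✔
[5] max(19, 2, 10) = 19  ✔
[6] x2 = 10, not > 11; antecedent false, conditional vacuously true  ✔
[7] x6 = 2 lies in [-1, 3]  ✔
[8] 3x4 - 3x1 = 3(19) - 3(11) = 24  ✔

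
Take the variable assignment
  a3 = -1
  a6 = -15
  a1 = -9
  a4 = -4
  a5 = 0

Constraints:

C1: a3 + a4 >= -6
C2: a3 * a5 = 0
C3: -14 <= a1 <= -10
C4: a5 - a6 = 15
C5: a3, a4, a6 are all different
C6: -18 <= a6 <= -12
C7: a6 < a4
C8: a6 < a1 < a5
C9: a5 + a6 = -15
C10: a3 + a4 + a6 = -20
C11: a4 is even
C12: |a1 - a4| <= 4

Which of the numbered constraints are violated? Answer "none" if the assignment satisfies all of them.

Constraints 3 and 12 are violated.

C1: a3 + a4 = -1 + (-4) = -5; -5 ≥ -6  true
C2: a3 * a5 = -1 * 0 = 0  true
C3: a1 = -9 is outside [-14, -10]  false
C4: a5 - a6 = 0 - (-15) = 15  true
C5: values -1, -4, -15 are pairwise distinct  true
C6: a6 = -15 lies in [-18, -12]  true
C7: a6 = -15, a4 = -4; -15 < -4  true
C8: values -15 < -9 < 0  true
C9: a5 + a6 = 0 + (-15) = -15  true
C10: a3 + a4 + a6 = -1 + (-4) + (-15) = -20  true
C11: a4 = -4 is even  true
C12: |-9 - (-4)| = 5; 5 > 4, exceeds bound 4  false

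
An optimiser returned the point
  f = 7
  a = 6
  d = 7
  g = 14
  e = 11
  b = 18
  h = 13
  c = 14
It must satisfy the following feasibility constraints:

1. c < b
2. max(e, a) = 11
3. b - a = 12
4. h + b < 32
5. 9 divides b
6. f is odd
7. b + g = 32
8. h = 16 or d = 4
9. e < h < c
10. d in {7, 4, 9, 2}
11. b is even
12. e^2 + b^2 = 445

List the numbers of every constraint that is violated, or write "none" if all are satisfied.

1. c = 14, b = 18; 14 < 18 — holds.
2. max(11, 6) = 11 — holds.
3. b - a = 18 - 6 = 12 — holds.
4. h + b = 13 + 18 = 31; 31 < 32 — holds.
5. 18 / 9 = 2, so 9 divides 18 — holds.
6. f = 7 is odd — holds.
7. b + g = 18 + 14 = 32 — holds.
8. h = 13 ≠ 16 and d = 7 ≠ 4; both disjuncts false — fails.
9. values 11 < 13 < 14 — holds.
10. d = 7 is in {7, 4, 9, 2} — holds.
11. b = 18 is even — holds.
12. e^2 + b^2 = 11^2 + 18^2 = 121 + 324 = 445 — holds.

The assignment fails constraint 8.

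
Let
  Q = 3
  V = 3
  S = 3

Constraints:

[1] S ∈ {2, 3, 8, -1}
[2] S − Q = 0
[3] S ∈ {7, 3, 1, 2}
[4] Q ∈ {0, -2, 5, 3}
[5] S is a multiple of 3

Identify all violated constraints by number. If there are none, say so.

[1] S = 3 is in {2, 3, 8, -1}  ✔
[2] S − Q = 3 − 3 = 0  ✔
[3] S = 3 is in {7, 3, 1, 2}  ✔
[4] Q = 3 is in {0, -2, 5, 3}  ✔
[5] 3 / 3 = 1, so 3 divides 3  ✔

None — every constraint holds.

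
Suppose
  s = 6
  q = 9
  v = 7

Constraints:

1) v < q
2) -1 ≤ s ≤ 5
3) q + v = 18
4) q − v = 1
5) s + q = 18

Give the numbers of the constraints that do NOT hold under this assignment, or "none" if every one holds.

1) v = 7, q = 9; 7 < 9 — holds.
2) s = 6 is outside [-1, 5] — does not hold.
3) q + v = 9 + 7 = 16, not 18 — does not hold.
4) q − v = 9 − 7 = 2, not 1 — does not hold.
5) s + q = 6 + 9 = 15, not 18 — does not hold.

No — constraints 2, 3, 4, and 5 are not satisfied.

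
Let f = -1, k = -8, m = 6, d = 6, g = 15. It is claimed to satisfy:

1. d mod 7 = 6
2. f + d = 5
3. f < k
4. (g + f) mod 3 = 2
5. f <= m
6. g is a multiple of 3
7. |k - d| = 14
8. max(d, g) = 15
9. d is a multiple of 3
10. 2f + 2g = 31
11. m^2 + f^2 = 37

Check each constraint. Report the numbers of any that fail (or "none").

1. 6 mod 7 = 6  holds
2. f + d = -1 + 6 = 5  holds
3. f = -1, k = -8; -1 ≥ -8 (want <)  fails
4. g + f = 14; 14 mod 3 = 2  holds
5. f = -1, m = 6; -1 ≤ 6  holds
6. 15 / 3 = 5, so 3 divides 15  holds
7. |-8 - 6| = 14  holds
8. max(6, 15) = 15  holds
9. 6 / 3 = 2, so 3 divides 6  holds
10. 2f + 2g = 2(-1) + 2(15) = 28, not 31  fails
11. m^2 + f^2 = 6^2 + (-1)^2 = 36 + 1 = 37  holds

Constraints 3 and 10 are violated.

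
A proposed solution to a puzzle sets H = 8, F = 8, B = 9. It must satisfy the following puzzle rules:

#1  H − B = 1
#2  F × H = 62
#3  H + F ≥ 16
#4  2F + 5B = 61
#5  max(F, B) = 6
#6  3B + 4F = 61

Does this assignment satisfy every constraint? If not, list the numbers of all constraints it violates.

#1 H − B = 8 − 9 = -1, not 1  fails
#2 F × H = 8 × 8 = 64, not 62  fails
#3 H + F = 8 + 8 = 16; 16 ≥ 16  holds
#4 2F + 5B = 2(8) + 5(9) = 61  holds
#5 max(8, 9) = 9, not 6  fails
#6 3B + 4F = 3(9) + 4(8) = 59, not 61  fails

No — constraints 1, 2, 5, and 6 are not satisfied.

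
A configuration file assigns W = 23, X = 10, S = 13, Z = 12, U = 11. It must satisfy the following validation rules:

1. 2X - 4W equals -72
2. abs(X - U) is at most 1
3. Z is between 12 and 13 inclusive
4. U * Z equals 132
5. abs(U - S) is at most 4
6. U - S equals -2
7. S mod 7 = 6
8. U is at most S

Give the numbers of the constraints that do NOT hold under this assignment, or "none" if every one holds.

The assignment satisfies every constraint.

1. 2X - 4W = 2(10) - 4(23) = -72  true
2. abs(10 - 11) = 1; 1 ≤ 1  true
3. Z = 12 lies in [12, 13]  true
4. U * Z = 11 * 12 = 132  true
5. abs(11 - 13) = 2; 2 ≤ 4  true
6. U - S = 11 - 13 = -2  true
7. 13 mod 7 = 6  true
8. U = 11, S = 13; 11 ≤ 13  true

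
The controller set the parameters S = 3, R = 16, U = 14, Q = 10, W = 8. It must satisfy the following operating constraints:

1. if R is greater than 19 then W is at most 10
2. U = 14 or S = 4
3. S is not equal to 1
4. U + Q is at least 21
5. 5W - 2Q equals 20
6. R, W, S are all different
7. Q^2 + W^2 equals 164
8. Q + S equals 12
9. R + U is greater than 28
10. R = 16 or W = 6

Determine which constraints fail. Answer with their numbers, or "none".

Constraint 8 is violated.

1. R = 16, not > 19; antecedent false, conditional vacuously true — holds.
2. U = 14 = 14 (first disjunct) — holds.
3. S = 3, and 3 ≠ 1 — holds.
4. U + Q = 14 + 10 = 24; 24 ≥ 21 — holds.
5. 5W - 2Q = 5(8) - 2(10) = 20 — holds.
6. values 16, 8, 3 are pairwise distinct — holds.
7. Q^2 + W^2 = 10^2 + 8^2 = 100 + 64 = 164 — holds.
8. Q + S = 10 + 3 = 13, not 12 — does not hold.
9. R + U = 16 + 14 = 30; 30 > 28 — holds.
10. R = 16 = 16 (first disjunct) — holds.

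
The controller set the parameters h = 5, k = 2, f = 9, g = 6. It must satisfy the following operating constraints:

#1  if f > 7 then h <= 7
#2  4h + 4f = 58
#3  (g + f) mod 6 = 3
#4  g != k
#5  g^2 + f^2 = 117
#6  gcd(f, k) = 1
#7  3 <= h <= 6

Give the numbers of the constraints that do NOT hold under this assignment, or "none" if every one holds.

Constraint 2 does not hold.

#1 f = 9 > 7, so we need h ≤ 7; h = 5 ≤ 7  ✔
#2 4h + 4f = 4(5) + 4(9) = 56, not 58  ✘
#3 g + f = 15; 15 mod 6 = 3  ✔
#4 g = 6, k = 2; distinct  ✔
#5 g^2 + f^2 = 6^2 + 9^2 = 36 + 81 = 117  ✔
#6 gcd(9, 2) = 1  ✔
#7 h = 5 lies in [3, 6]  ✔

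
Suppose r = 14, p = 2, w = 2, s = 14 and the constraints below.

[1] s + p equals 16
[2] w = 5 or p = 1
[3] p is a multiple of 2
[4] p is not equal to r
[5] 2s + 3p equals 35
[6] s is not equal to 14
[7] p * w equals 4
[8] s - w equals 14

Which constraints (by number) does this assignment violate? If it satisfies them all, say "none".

[1] s + p = 14 + 2 = 16  yes
[2] w = 2 ≠ 5 and p = 2 ≠ 1; both disjuncts false  no
[3] 2 / 2 = 1, so 2 divides 2  yes
[4] p = 2, r = 14; distinct  yes
[5] 2s + 3p = 2(14) + 3(2) = 34, not 35  no
[6] s = 14, but 14 is required to differ  no
[7] p * w = 2 * 2 = 4  yes
[8] s - w = 14 - 2 = 12, not 14  no

Constraints 2, 5, 6, and 8 are violated.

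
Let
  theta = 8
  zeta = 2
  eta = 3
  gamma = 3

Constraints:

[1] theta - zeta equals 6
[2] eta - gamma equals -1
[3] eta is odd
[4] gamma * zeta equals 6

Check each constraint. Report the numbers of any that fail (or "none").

[1] theta - zeta = 8 - 2 = 6  holds
[2] eta - gamma = 3 - 3 = 0, not -1  fails
[3] eta = 3 is odd  holds
[4] gamma * zeta = 3 * 2 = 6  holds

Constraint 2 is violated.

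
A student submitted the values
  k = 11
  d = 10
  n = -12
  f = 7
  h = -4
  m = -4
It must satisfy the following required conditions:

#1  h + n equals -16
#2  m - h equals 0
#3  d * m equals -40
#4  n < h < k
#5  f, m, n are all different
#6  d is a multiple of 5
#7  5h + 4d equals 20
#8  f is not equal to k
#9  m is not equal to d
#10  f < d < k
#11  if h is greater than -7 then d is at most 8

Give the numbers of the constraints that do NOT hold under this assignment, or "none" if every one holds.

#1 h + n = -4 + (-12) = -16 — satisfied.
#2 m - h = -4 - (-4) = 0 — satisfied.
#3 d * m = 10 * (-4) = -40 — satisfied.
#4 values -12 < -4 < 11 — satisfied.
#5 values 7, -4, -12 are pairwise distinct — satisfied.
#6 10 / 5 = 2, so 5 divides 10 — satisfied.
#7 5h + 4d = 5(-4) + 4(10) = 20 — satisfied.
#8 f = 7, k = 11; distinct — satisfied.
#9 m = -4, d = 10; distinct — satisfied.
#10 values 7 < 10 < 11 — satisfied.
#11 h = -4 > -7, so we need d ≤ 8; but d = 10 > 8 — violated.

No — constraint 11 is not satisfied.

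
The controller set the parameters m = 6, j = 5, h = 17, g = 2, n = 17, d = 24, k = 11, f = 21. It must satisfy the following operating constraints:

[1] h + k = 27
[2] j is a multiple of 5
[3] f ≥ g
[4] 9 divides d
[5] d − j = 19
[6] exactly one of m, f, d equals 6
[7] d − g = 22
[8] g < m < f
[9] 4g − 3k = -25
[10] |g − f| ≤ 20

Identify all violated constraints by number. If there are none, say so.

Violated: 1 and 4.

[1] h + k = 17 + 11 = 28, not 27  no
[2] 5 / 5 = 1, so 5 divides 5  yes
[3] f = 21, g = 2; 21 ≥ 2  yes
[4] 24 = 9×2 + 6, so 9 does not divide 24  no
[5] d − j = 24 − 5 = 19  yes
[6] m=6, f=21, d=24; 1 of them equals 6  yes
[7] d − g = 24 − 2 = 22  yes
[8] values 2 < 6 < 21  yes
[9] 4g − 3k = 4(2) − 3(11) = -25  yes
[10] |2 − 21| = 19; 19 ≤ 20  yes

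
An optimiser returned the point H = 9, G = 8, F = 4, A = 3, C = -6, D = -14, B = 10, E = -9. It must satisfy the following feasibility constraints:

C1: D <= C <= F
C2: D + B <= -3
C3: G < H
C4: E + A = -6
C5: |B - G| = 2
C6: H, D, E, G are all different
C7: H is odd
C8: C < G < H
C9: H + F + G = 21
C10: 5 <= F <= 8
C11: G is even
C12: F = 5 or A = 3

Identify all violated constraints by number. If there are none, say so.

No — constraint 10 is not satisfied.

C1: values -14 <= -6 <= 4 — OK.
C2: D + B = -14 + 10 = -4; -4 ≤ -3 — OK.
C3: G = 8, H = 9; 8 < 9 — OK.
C4: E + A = -9 + 3 = -6 — OK.
C5: |10 - 8| = 2 — OK.
C6: values 9, -14, -9, 8 are pairwise distinct — OK.
C7: H = 9 is odd — OK.
C8: values -6 < 8 < 9 — OK.
C9: H + F + G = 9 + 4 + 8 = 21 — OK.
C10: F = 4 is outside [5, 8] — violated.
C11: G = 8 is even — OK.
C12: F = 4 ≠ 5, but A = 3 = 3 (second disjunct) — OK.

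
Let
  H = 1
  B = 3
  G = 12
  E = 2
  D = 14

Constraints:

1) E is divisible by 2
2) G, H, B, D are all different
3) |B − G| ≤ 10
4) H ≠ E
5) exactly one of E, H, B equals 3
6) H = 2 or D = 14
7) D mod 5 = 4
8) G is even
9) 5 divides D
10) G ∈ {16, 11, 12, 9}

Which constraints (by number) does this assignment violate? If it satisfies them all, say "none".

No — constraint 9 is not satisfied.

1) 2 / 2 = 1, so 2 divides 2  true
2) values 12, 1, 3, 14 are pairwise distinct  true
3) |3 − 12| = 9; 9 ≤ 10  true
4) H = 1, E = 2; distinct  true
5) E=2, H=1, B=3; 1 of them equals 3  true
6) H = 1 ≠ 2, but D = 14 = 14 (second disjunct)  true
7) 14 mod 5 = 4  true
8) G = 12 is even  true
9) 14 = 5×2 + 4, so 5 does not divide 14  false
10) G = 12 is in {16, 11, 12, 9}  true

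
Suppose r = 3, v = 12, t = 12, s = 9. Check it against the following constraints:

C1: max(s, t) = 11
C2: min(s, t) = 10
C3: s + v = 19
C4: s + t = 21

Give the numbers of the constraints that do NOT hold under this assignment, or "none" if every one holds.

C1: max(9, 12) = 12, not 11 — violated.
C2: min(9, 12) = 9, not 10 — violated.
C3: s + v = 9 + 12 = 21, not 19 — violated.
C4: s + t = 9 + 12 = 21 — OK.

Constraints 1, 2, and 3 are violated.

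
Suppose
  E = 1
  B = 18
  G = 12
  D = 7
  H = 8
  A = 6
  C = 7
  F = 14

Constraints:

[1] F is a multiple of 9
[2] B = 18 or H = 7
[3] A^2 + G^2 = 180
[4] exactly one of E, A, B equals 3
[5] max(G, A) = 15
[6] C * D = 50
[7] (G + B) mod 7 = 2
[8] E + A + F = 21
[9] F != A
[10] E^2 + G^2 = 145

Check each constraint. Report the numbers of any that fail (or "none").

[1] 14 = 9*1 + 5, so 9 does not divide 14 — violated.
[2] B = 18 = 18 (first disjunct) — satisfied.
[3] A^2 + G^2 = 6^2 + 12^2 = 36 + 144 = 180 — satisfied.
[4] E=1, A=6, B=18; 0 of them equal 3, not exactly one — violated.
[5] max(12, 6) = 12, not 15 — violated.
[6] C * D = 7 * 7 = 49, not 50 — violated.
[7] G + B = 30; 30 mod 7 = 2 — satisfied.
[8] E + A + F = 1 + 6 + 14 = 21 — satisfied.
[9] F = 14, A = 6; distinct — satisfied.
[10] E^2 + G^2 = 1^2 + 12^2 = 1 + 144 = 145 — satisfied.

Constraints 1, 4, 5, and 6 do not hold.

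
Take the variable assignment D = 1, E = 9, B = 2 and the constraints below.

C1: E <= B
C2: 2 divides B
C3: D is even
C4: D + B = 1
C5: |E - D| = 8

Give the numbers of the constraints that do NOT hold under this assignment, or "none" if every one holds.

Constraints 1, 3, and 4 are violated.

C1: E = 9, B = 2; 9 > 2 (want ≤) — fails.
C2: 2 / 2 = 1, so 2 divides 2 — holds.
C3: D = 1 is odd — fails.
C4: D + B = 1 + 2 = 3, not 1 — fails.
C5: |9 - 1| = 8 — holds.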